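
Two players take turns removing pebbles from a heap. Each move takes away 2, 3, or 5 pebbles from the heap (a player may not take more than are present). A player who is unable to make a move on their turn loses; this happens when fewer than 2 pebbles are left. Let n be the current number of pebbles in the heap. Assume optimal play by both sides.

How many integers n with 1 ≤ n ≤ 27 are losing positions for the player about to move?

7

Classify positions by backward induction: terminal positions (no move available) are L. From any other position, the mover wins iff some move reaches an L.
n=0: no move → L
n=1: no move → L
n=2: W (go to 0, an L position)
n=3: W (go to 1, an L position)
n=4: W (go to 1, an L position)
n=5: W (go to 0, an L position)
n=6: W (go to 1, an L position)
n=7: L (options 5(W), 4(W), 2(W) are all W)
n=8: L (options 6(W), 5(W), 3(W) are all W)
n=9: W (go to 7, an L position)
n=10: W (go to 8, an L position)
n=11: W (go to 8, an L position)
n=12: W (go to 7, an L position)
n=13: W (go to 8, an L position)
n=14: L (options 12(W), 11(W), 9(W) are all W)
n=15: L (options 13(W), 12(W), 10(W) are all W)
n=16: W (go to 14, an L position)
n=17: W (go to 15, an L position)
n=18: W (go to 15, an L position)
n=19: W (go to 14, an L position)
n=20: W (go to 15, an L position)
n=21: L (options 19(W), 18(W), 16(W) are all W)
n=22: L (options 20(W), 19(W), 17(W) are all W)
n=23: W (go to 21, an L position)
n=24: W (go to 22, an L position)
n=25: W (go to 22, an L position)
n=26: W (go to 21, an L position)
n=27: W (go to 22, an L position)
L entries with 1 ≤ n ≤ 27 (n=0 is outside the asked range and is not counted): n = 1, 7, 8, 14, 15, 21, 22; that makes 7.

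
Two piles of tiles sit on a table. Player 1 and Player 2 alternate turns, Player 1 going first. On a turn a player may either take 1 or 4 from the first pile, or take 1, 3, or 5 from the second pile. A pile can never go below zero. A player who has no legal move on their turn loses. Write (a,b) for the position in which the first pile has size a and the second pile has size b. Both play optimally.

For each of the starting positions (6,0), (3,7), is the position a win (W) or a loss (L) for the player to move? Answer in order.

Work bottom-up. With no move the player to move loses. Otherwise the position is W if at least one move leads to an L position for the opponent, and L if every move leads to a W.
No move ever increases a pile, so every position that can arise here has a ≤ 6 and b ≤ 7; it is enough to label the cells with 0 ≤ a ≤ 6 and 0 ≤ b ≤ 7.
Every move lowers a or b (never raises either), so fill the grid row by row in increasing a, and left to right within a row: each cell's successors are then already labelled.
      b=0  b=1  b=2  b=3  b=4  b=5  b=6  b=7
a=0:    L    W    L    W    L    W    L    W
a=1:    W    L    W    L    W    L    W    L
a=2:    L    W    L    W    L    W    L    W
a=3:    W    L    W    L    W    L    W    L
a=4:    W    W    W    W    W    W    W    W
a=5:    L    W    L    W    L    W    L    W
a=6:    W    L    W    L    W    L    W    L
Cells with no legal move (terminal, hence L): (0,0).
The remaining L cells, each justified by listing all of its moves:
(0,2): L (sole option (0,1)(W) is W)
(0,4): L (options (0,3)(W), (0,1)(W) are all W)
(0,6): L (options (0,5)(W), (0,3)(W), (0,1)(W) are all W)
(1,1): L (options (0,1)(W), (1,0)(W) are all W)
(1,3): L (options (0,3)(W), (1,2)(W), (1,0)(W) are all W)
(1,5): L (options (0,5)(W), (1,4)(W), (1,2)(W), (1,0)(W) are all W)
(1,7): L (options (0,7)(W), (1,6)(W), (1,4)(W), (1,2)(W) are all W)
(2,0): L (sole option (1,0)(W) is W)
(2,2): L (options (1,2)(W), (2,1)(W) are all W)
(2,4): L (options (1,4)(W), (2,3)(W), (2,1)(W) are all W)
(2,6): L (options (1,6)(W), (2,5)(W), (2,3)(W), (2,1)(W) are all W)
(3,1): L (options (2,1)(W), (3,0)(W) are all W)
(3,3): L (options (2,3)(W), (3,2)(W), (3,0)(W) are all W)
(3,5): L (options (2,5)(W), (3,4)(W), (3,2)(W), (3,0)(W) are all W)
(3,7): L (options (2,7)(W), (3,6)(W), (3,4)(W), (3,2)(W) are all W)
(5,0): L (options (4,0)(W), (1,0)(W) are all W)
(5,2): L (options (4,2)(W), (1,2)(W), (5,1)(W) are all W)
(5,4): L (options (4,4)(W), (1,4)(W), (5,3)(W), (5,1)(W) are all W)
(5,6): L (options (4,6)(W), (1,6)(W), (5,5)(W), (5,3)(W), (5,1)(W) are all W)
(6,1): L (options (5,1)(W), (2,1)(W), (6,0)(W) are all W)
(6,3): L (options (5,3)(W), (2,3)(W), (6,2)(W), (6,0)(W) are all W)
(6,5): L (options (5,5)(W), (2,5)(W), (6,4)(W), (6,2)(W), (6,0)(W) are all W)
(6,7): L (options (5,7)(W), (2,7)(W), (6,6)(W), (6,4)(W), (6,2)(W) are all W)
Every other cell has at least one move into one of the L cells above, so it is W.
(6,0): the move to (5,0) reaches an L cell, so W
(3,7): one of the L cells justified above, so L

(6,0): W, (3,7): L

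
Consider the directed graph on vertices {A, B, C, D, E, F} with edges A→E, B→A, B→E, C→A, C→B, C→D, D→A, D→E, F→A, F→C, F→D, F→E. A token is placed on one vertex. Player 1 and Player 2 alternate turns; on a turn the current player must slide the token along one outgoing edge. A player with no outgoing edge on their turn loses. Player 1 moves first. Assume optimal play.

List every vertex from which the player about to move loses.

C, E

Classify positions by backward induction: terminal positions (no move available) are L. From any other position, the mover wins iff some move reaches an L.
Every edge goes from a vertex to one that appears earlier in the order E, A, D, B, C, F, so processing vertices in that order labels each vertex after all of its successors.
E: no outgoing edge → L
A: →E(L), so W
D: →E(L), so W
B: →E(L), so W
C: →B(W), D(W), A(W) — all W, so L
F: →C(L), so W
The losing starting vertices are exactly the entries labelled L in this table (2 of them).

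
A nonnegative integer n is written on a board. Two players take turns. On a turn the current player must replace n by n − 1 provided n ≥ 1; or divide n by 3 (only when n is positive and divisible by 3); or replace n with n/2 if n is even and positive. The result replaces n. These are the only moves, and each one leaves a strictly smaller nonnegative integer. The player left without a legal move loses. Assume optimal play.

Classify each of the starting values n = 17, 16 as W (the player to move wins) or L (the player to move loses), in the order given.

Positions with no move are L. A position that does have a move is losing for the player to move precisely when every available move leads to a winning position for the opponent. Fill in the labels:
n=0: no move → L
n=1: reaches L-position 0 → W
n=2: only reaches 1(W), which is W → L
n=3: reaches L-position 2 → W
n=4: reaches L-position 2 → W
n=5: only reaches 4(W), which is W → L
n=6: reaches L-position 2 → W
n=7: only reaches 6(W), which is W → L
n=8: reaches L-position 7 → W
n=9: only reaches 3(W), 8(W), all W → L
n=10: reaches L-position 5 → W
n=11: only reaches 10(W), which is W → L
n=12: reaches L-position 11 → W
n=13: only reaches 12(W), which is W → L
n=14: reaches L-position 7 → W
n=15: reaches L-position 5 → W
n=16: only reaches 8(W), 15(W), all W → L
n=17: reaches L-position 16 → W

17: W, 16: L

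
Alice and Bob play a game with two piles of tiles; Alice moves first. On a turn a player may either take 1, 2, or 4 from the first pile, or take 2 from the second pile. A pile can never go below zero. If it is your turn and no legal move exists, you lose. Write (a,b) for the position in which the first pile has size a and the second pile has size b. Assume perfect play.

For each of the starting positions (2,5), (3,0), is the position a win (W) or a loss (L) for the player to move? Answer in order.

(2,5): W, (3,0): L

Use the standard recursion: the mover loses at a terminal position; elsewhere, the mover wins exactly when some move hands the opponent an L position.
No move ever increases a pile, so every position that can arise here has a ≤ 3 and b ≤ 5; it is enough to label the cells with 0 ≤ a ≤ 3 and 0 ≤ b ≤ 5.
Every move lowers a or b (never raises either), so fill the grid row by row in increasing a, and left to right within a row: each cell's successors are then already labelled.
      b=0  b=1  b=2  b=3  b=4  b=5
a=0:    L    L    W    W    L    L
a=1:    W    W    L    L    W    W
a=2:    W    W    W    W    W    W
a=3:    L    L    W    W    L    L
Cells with no legal move (terminal, hence L): (0,0), (0,1).
The remaining L cells, each justified by listing all of its moves:
(0,4): only reaches (0,2)(W), which is W → L
(0,5): only reaches (0,3)(W), which is W → L
(1,2): only reaches (0,2)(W), (1,0)(W), all W → L
(1,3): only reaches (0,3)(W), (1,1)(W), all W → L
(3,0): only reaches (2,0)(W), (1,0)(W), all W → L
(3,1): only reaches (2,1)(W), (1,1)(W), all W → L
(3,4): only reaches (2,4)(W), (1,4)(W), (3,2)(W), all W → L
(3,5): only reaches (2,5)(W), (1,5)(W), (3,3)(W), all W → L
Every other cell has at least one move into one of the L cells above, so it is W.
(2,5): the move to (0,5) reaches an L cell, so W
(3,0): one of the L cells justified above, so L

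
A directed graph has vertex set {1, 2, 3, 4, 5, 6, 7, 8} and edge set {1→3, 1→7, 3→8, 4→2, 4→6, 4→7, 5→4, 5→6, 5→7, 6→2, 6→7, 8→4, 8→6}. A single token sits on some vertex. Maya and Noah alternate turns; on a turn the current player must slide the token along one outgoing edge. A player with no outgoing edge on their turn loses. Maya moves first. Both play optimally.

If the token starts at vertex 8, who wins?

Positions with no move are L. A position that does have a move is losing for the player to move precisely when every available move leads to a winning position for the opponent. Fill in the labels:
Every edge goes from a vertex to one that appears earlier in the order 2, 7, 6, 4, 8, 3, 5, 1, so processing vertices in that order labels each vertex after all of its successors.
2: no outgoing edge → L
7: no outgoing edge → L
6: can move to 7, which is L ⇒ W
4: can move to 7, which is L ⇒ W
8: moves to 4(W), 6(W); every one is W ⇒ L
3: can move to 8, which is L ⇒ W
5: can move to 7, which is L ⇒ W
1: can move to 7, which is L ⇒ W
The starting position 8 is L: whatever Maya does, the opponent receives a W position.

Noah wins.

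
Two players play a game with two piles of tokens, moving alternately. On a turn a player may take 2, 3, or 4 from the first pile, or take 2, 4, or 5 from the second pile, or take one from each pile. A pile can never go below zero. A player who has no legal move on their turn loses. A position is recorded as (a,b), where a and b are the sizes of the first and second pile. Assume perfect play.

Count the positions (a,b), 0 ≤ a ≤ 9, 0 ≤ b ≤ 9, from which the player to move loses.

Positions with no move are L. A position that does have a move is losing for the player to move precisely when every available move leads to a winning position for the opponent. Fill in the labels:
Every move lowers a or b (never raises either), so fill the grid row by row in increasing a, and left to right within a row: each cell's successors are then already labelled.
      b=0  b=1  b=2  b=3  b=4  b=5  b=6  b=7  b=8  b=9
a=0:    L    L    W    W    W    W    W    L    L    W
a=1:    L    W    W    L    W    W    L    W    W    W
a=2:    W    W    L    L    W    W    W    W    W    L
a=3:    W    W    L    W    W    L    W    W    W    W
a=4:    W    W    W    W    L    L    W    W    W    W
a=5:    W    L    W    W    L    W    W    L    W    W
a=6:    L    L    W    W    W    W    W    L    W    W
a=7:    L    W    W    L    W    W    L    W    W    L
a=8:    W    W    L    L    W    W    W    W    W    L
a=9:    W    W    L    W    W    L    W    W    L    W
Cells with no legal move (terminal, hence L): (0,0), (0,1), (1,0).
The remaining L cells, each justified by listing all of its moves:
(0,7): only reaches (0,5)(W), (0,3)(W), (0,2)(W), all W → L
(0,8): only reaches (0,6)(W), (0,4)(W), (0,3)(W), all W → L
(1,3): only reaches (1,1)(W), (0,2)(W), all W → L
(1,6): only reaches (1,4)(W), (1,2)(W), (1,1)(W), (0,5)(W), all W → L
(2,2): only reaches (0,2)(W), (2,0)(W), (1,1)(W), all W → L
(2,3): only reaches (0,3)(W), (2,1)(W), (1,2)(W), all W → L
(2,9): only reaches (0,9)(W), (2,7)(W), (2,5)(W), (2,4)(W), (1,8)(W), all W → L
(3,2): only reaches (1,2)(W), (0,2)(W), (3,0)(W), (2,1)(W), all W → L
(3,5): only reaches (1,5)(W), (0,5)(W), (3,3)(W), (3,1)(W), (3,0)(W), (2,4)(W), all W → L
(4,4): only reaches (2,4)(W), (1,4)(W), (0,4)(W), (4,2)(W), (4,0)(W), (3,3)(W), all W → L
(4,5): only reaches (2,5)(W), (1,5)(W), (0,5)(W), (4,3)(W), (4,1)(W), (4,0)(W), (3,4)(W), all W → L
(5,1): only reaches (3,1)(W), (2,1)(W), (1,1)(W), (4,0)(W), all W → L
(5,4): only reaches (3,4)(W), (2,4)(W), (1,4)(W), (5,2)(W), (5,0)(W), (4,3)(W), all W → L
(5,7): only reaches (3,7)(W), (2,7)(W), (1,7)(W), (5,5)(W), (5,3)(W), (5,2)(W), (4,6)(W), all W → L
(6,0): only reaches (4,0)(W), (3,0)(W), (2,0)(W), all W → L
(6,1): only reaches (4,1)(W), (3,1)(W), (2,1)(W), (5,0)(W), all W → L
(6,7): only reaches (4,7)(W), (3,7)(W), (2,7)(W), (6,5)(W), (6,3)(W), (6,2)(W), (5,6)(W), all W → L
(7,0): only reaches (5,0)(W), (4,0)(W), (3,0)(W), all W → L
(7,3): only reaches (5,3)(W), (4,3)(W), (3,3)(W), (7,1)(W), (6,2)(W), all W → L
(7,6): only reaches (5,6)(W), (4,6)(W), (3,6)(W), (7,4)(W), (7,2)(W), (7,1)(W), (6,5)(W), all W → L
(7,9): only reaches (5,9)(W), (4,9)(W), (3,9)(W), (7,7)(W), (7,5)(W), (7,4)(W), (6,8)(W), all W → L
(8,2): only reaches (6,2)(W), (5,2)(W), (4,2)(W), (8,0)(W), (7,1)(W), all W → L
(8,3): only reaches (6,3)(W), (5,3)(W), (4,3)(W), (8,1)(W), (7,2)(W), all W → L
(8,9): only reaches (6,9)(W), (5,9)(W), (4,9)(W), (8,7)(W), (8,5)(W), (8,4)(W), (7,8)(W), all W → L
(9,2): only reaches (7,2)(W), (6,2)(W), (5,2)(W), (9,0)(W), (8,1)(W), all W → L
(9,5): only reaches (7,5)(W), (6,5)(W), (5,5)(W), (9,3)(W), (9,1)(W), (9,0)(W), (8,4)(W), all W → L
(9,8): only reaches (7,8)(W), (6,8)(W), (5,8)(W), (9,6)(W), (9,4)(W), (9,3)(W), (8,7)(W), all W → L
Every other cell has at least one move into one of the L cells above, so it is W.
L cells per row: a=0: 4, a=1: 3, a=2: 3, a=3: 2, a=4: 2, a=5: 3, a=6: 3, a=7: 4, a=8: 3, a=9: 3; total 30.

30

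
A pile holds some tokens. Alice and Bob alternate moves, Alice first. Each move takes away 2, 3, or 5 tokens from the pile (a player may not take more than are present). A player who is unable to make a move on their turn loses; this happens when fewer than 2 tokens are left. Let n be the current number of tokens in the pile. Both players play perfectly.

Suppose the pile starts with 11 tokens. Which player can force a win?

Work bottom-up. With no move the player to move loses. Otherwise the position is W if at least one move leads to an L position for the opponent, and L if every move leads to a W.
n=0: no move → L
n=1: no move → L
n=2: W (go to 0, an L position)
n=3: W (go to 1, an L position)
n=4: W (go to 1, an L position)
n=5: W (go to 0, an L position)
n=6: W (go to 1, an L position)
n=7: L (options 5(W), 4(W), 2(W) are all W)
n=8: L (options 6(W), 5(W), 3(W) are all W)
n=9: W (go to 7, an L position)
n=10: W (go to 8, an L position)
n=11: W (go to 8, an L position)
The starting position 11 is W: Alice should remove 3, leaving 8, handing over an L position.

Alice wins.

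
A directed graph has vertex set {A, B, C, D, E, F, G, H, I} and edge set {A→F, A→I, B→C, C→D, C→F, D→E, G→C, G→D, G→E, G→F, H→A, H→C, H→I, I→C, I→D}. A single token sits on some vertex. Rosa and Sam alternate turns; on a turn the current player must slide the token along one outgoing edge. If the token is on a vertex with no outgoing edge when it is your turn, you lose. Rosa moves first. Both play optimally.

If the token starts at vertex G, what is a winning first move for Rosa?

Move to E.

Work bottom-up. With no move the player to move loses. Otherwise the position is W if at least one move leads to an L position for the opponent, and L if every move leads to a W.
Every edge goes from a vertex to one that appears earlier in the order F, E, D, C, I, A, H, G, B, so processing vertices in that order labels each vertex after all of its successors.
F: no outgoing edge → L
E: no outgoing edge → L
D: →E(L), so W
C: →F(L), so W
I: →C(W), D(W) — all W, so L
A: →I(L), so W
H: →I(L), so W
G: →E(L), so W
B: →C(W) only, which is W, so L
From G, the L positions reachable in one move are: E, F. Any move reaching one of these is winning.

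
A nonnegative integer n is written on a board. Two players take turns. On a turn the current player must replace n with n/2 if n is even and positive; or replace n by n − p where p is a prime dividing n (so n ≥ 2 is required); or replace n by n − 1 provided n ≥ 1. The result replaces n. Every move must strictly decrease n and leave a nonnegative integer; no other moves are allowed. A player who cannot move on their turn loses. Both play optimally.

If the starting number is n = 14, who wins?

The second player wins.

Positions with no move are L. A position that does have a move is losing for the player to move precisely when every available move leads to a winning position for the opponent. Fill in the labels:
n=0: no move → L
n=1: W (go to 0, an L position)
n=2: W (go to 0, an L position)
n=3: W (go to 0, an L position)
n=4: L (options 2(W), 3(W) are all W)
n=5: W (go to 0, an L position)
n=6: W (go to 4, an L position)
n=7: W (go to 0, an L position)
n=8: W (go to 4, an L position)
n=9: L (options 6(W), 8(W) are all W)
n=10: W (go to 9, an L position)
n=11: W (go to 0, an L position)
n=12: W (go to 9, an L position)
n=13: W (go to 0, an L position)
n=14: L (options 7(W), 12(W), 13(W) are all W)
Every move from 14 reaches a W position, so the mover loses.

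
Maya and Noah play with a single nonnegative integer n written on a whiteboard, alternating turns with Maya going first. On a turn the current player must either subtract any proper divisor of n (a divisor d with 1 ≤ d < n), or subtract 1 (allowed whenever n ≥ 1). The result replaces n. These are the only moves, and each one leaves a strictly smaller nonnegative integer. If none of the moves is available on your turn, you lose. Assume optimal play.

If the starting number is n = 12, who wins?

Maya wins.

Work bottom-up. With no move the player to move loses. Otherwise the position is W if at least one move leads to an L position for the opponent, and L if every move leads to a W.
n=0: no move → L
n=1: reaches L-position 0 → W
n=2: only reaches 1(W), which is W → L
n=3: reaches L-position 2 → W
n=4: reaches L-position 2 → W
n=5: only reaches 4(W), which is W → L
n=6: reaches L-position 5 → W
n=7: only reaches 6(W), which is W → L
n=8: reaches L-position 7 → W
n=9: only reaches 6(W), 8(W), all W → L
n=10: reaches L-position 5 → W
n=11: only reaches 10(W), which is W → L
n=12: reaches L-position 9 → W
From 12 Maya can move to 9, reaching an L position.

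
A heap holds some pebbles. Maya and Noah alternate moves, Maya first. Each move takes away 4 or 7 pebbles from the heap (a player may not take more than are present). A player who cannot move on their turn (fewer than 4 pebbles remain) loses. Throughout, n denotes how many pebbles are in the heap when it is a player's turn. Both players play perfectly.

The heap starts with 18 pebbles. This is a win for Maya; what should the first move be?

Compute win/loss labels from the base case upward. A position with no move is L. Any other position is W if it can reach an L in one move, else L.
n=0: no move → L
n=1: no move → L
n=2: no move → L
n=3: no move → L
n=4: →0(L), so W
n=5: →1(L), so W
n=6: →2(L), so W
n=7: →3(L), so W
n=8: →1(L), so W
n=9: →2(L), so W
n=10: →3(L), so W
n=11: →7(W), 4(W) — all W, so L
n=12: →8(W), 5(W) — all W, so L
n=13: →9(W), 6(W) — all W, so L
n=14: →10(W), 7(W) — all W, so L
n=15: →11(L), so W
n=16: →12(L), so W
n=17: →13(L), so W
n=18: →14(L), so W
From 18, the L positions reachable in one move are: 14, 11. Any move reaching one of these is winning.

Remove 4, leaving 14.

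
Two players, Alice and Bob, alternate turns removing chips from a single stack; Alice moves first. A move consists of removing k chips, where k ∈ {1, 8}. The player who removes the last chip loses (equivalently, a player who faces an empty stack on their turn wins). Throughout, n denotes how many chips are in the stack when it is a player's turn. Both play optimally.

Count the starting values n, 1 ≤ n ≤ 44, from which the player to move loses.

Classify positions by backward induction: terminal positions (no move available) are W. From any other position, the mover wins iff some move reaches an L.
n=0: no move; the opponent has just taken the last chip and therefore loses → W
n=1: only reaches 0(W), which is W → L
n=2: reaches L-position 1 → W
n=3: only reaches 2(W), which is W → L
n=4: reaches L-position 3 → W
n=5: only reaches 4(W), which is W → L
n=6: reaches L-position 5 → W
n=7: only reaches 6(W), which is W → L
n=8: reaches L-position 7 → W
n=9: reaches L-position 1 → W
n=10: only reaches 9(W), 2(W), all W → L
n=11: reaches L-position 10 → W
n=12: only reaches 11(W), 4(W), all W → L
n=13: reaches L-position 12 → W
n=14: only reaches 13(W), 6(W), all W → L
n=15: reaches L-position 14 → W
n=16: only reaches 15(W), 8(W), all W → L
n=17: reaches L-position 16 → W
n=18: reaches L-position 10 → W
n=19: only reaches 18(W), 11(W), all W → L
n=20: reaches L-position 19 → W
n=21: only reaches 20(W), 13(W), all W → L
n=22: reaches L-position 21 → W
n=23: only reaches 22(W), 15(W), all W → L
n=24: reaches L-position 23 → W
n=25: only reaches 24(W), 17(W), all W → L
n=26: reaches L-position 25 → W
n=27: reaches L-position 19 → W
n=28: only reaches 27(W), 20(W), all W → L
n=29: reaches L-position 28 → W
n=30: only reaches 29(W), 22(W), all W → L
n=31: reaches L-position 30 → W
n=32: only reaches 31(W), 24(W), all W → L
n=33: reaches L-position 32 → W
n=34: only reaches 33(W), 26(W), all W → L
n=35: reaches L-position 34 → W
n=36: reaches L-position 28 → W
n=37: only reaches 36(W), 29(W), all W → L
n=38: reaches L-position 37 → W
n=39: only reaches 38(W), 31(W), all W → L
n=40: reaches L-position 39 → W
n=41: only reaches 40(W), 33(W), all W → L
n=42: reaches L-position 41 → W
n=43: only reaches 42(W), 35(W), all W → L
n=44: reaches L-position 43 → W
L entries with 1 ≤ n ≤ 44 (the range starts at n=1): n = 1, 3, 5, 7, 10, 12, 14, 16, 19, 21, 23, 25, 28, 30, 32, 34, 37, 39, 41, 43; that makes 20.

20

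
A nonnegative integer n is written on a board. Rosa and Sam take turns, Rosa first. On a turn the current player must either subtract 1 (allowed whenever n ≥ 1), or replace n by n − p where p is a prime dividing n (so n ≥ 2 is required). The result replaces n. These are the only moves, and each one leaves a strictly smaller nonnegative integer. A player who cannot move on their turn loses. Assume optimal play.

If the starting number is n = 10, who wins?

Compute win/loss labels from the base case upward. A position with no move is L. Any other position is W if it can reach an L in one move, else L.
n=0: no move → L
n=1: W (go to 0, an L position)
n=2: W (go to 0, an L position)
n=3: W (go to 0, an L position)
n=4: L (options 2(W), 3(W) are all W)
n=5: W (go to 0, an L position)
n=6: W (go to 4, an L position)
n=7: W (go to 0, an L position)
n=8: L (options 6(W), 7(W) are all W)
n=9: W (go to 8, an L position)
n=10: W (go to 8, an L position)
The starting position 10 is W: Rosa should move to 8, handing over an L position.

Rosa wins.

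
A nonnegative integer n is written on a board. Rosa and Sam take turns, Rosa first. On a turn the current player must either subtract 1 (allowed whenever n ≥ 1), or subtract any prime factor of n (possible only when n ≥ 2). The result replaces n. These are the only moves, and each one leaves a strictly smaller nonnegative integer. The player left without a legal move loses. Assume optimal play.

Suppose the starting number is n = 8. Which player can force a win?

Sam wins.

Positions with no move are L. A position that does have a move is losing for the player to move precisely when every available move leads to a winning position for the opponent. Fill in the labels:
n=0: no move → L
n=1: reaches L-position 0 → W
n=2: reaches L-position 0 → W
n=3: reaches L-position 0 → W
n=4: only reaches 2(W), 3(W), all W → L
n=5: reaches L-position 0 → W
n=6: reaches L-position 4 → W
n=7: reaches L-position 0 → W
n=8: only reaches 6(W), 7(W), all W → L
The starting position 8 is L: whatever Rosa does, the opponent receives a W position.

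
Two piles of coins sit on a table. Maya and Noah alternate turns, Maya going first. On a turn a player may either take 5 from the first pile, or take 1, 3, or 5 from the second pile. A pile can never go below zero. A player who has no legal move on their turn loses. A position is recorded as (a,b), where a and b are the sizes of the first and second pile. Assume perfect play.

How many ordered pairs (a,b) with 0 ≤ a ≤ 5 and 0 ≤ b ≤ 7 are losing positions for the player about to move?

24

Use the standard recursion: the mover loses at a terminal position; elsewhere, the mover wins exactly when some move hands the opponent an L position.
Every move lowers a or b (never raises either), so fill the grid row by row in increasing a, and left to right within a row: each cell's successors are then already labelled.
      b=0  b=1  b=2  b=3  b=4  b=5  b=6  b=7
a=0:    L    W    L    W    L    W    L    W
a=1:    L    W    L    W    L    W    L    W
a=2:    L    W    L    W    L    W    L    W
a=3:    L    W    L    W    L    W    L    W
a=4:    L    W    L    W    L    W    L    W
a=5:    W    L    W    L    W    L    W    L
Cells with no legal move (terminal, hence L): (0,0), (1,0), (2,0), (3,0), (4,0).
The remaining L cells, each justified by listing all of its moves:
(0,2): L (sole option (0,1)(W) is W)
(0,4): L (options (0,3)(W), (0,1)(W) are all W)
(0,6): L (options (0,5)(W), (0,3)(W), (0,1)(W) are all W)
(1,2): L (sole option (1,1)(W) is W)
(1,4): L (options (1,3)(W), (1,1)(W) are all W)
(1,6): L (options (1,5)(W), (1,3)(W), (1,1)(W) are all W)
(2,2): L (sole option (2,1)(W) is W)
(2,4): L (options (2,3)(W), (2,1)(W) are all W)
(2,6): L (options (2,5)(W), (2,3)(W), (2,1)(W) are all W)
(3,2): L (sole option (3,1)(W) is W)
(3,4): L (options (3,3)(W), (3,1)(W) are all W)
(3,6): L (options (3,5)(W), (3,3)(W), (3,1)(W) are all W)
(4,2): L (sole option (4,1)(W) is W)
(4,4): L (options (4,3)(W), (4,1)(W) are all W)
(4,6): L (options (4,5)(W), (4,3)(W), (4,1)(W) are all W)
(5,1): L (options (0,1)(W), (5,0)(W) are all W)
(5,3): L (options (0,3)(W), (5,2)(W), (5,0)(W) are all W)
(5,5): L (options (0,5)(W), (5,4)(W), (5,2)(W), (5,0)(W) are all W)
(5,7): L (options (0,7)(W), (5,6)(W), (5,4)(W), (5,2)(W) are all W)
Every other cell has at least one move into one of the L cells above, so it is W.
L cells per row: a=0: 4, a=1: 4, a=2: 4, a=3: 4, a=4: 4, a=5: 4; total 24.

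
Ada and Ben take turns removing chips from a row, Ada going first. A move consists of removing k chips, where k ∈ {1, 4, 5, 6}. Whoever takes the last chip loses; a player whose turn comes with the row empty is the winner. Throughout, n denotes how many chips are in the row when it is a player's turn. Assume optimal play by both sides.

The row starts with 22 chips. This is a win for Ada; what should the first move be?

Remove 1, leaving 21.

Compute win/loss labels from the base case upward. A position with no move is W. Any other position is W if it can reach an L in one move, else L.
n=0: no move; the opponent has just taken the last chip and therefore loses → W
n=1: →0(W) only, which is W, so L
n=2: →1(L), so W
n=3: →2(W) only, which is W, so L
n=4: →3(L), so W
n=5: →1(L), so W
n=6: →1(L), so W
n=7: →3(L), so W
n=8: →3(L), so W
n=9: →3(L), so W
n=10: →9(W), 6(W), 5(W), 4(W) — all W, so L
n=11: →10(L), so W
n=12: →11(W), 8(W), 7(W), 6(W) — all W, so L
n=13: →12(L), so W
n=14: →10(L), so W
n=15: →10(L), so W
n=16: →12(L), so W
n=17: →12(L), so W
n=18: →12(L), so W
n=19: →18(W), 15(W), 14(W), 13(W) — all W, so L
n=20: →19(L), so W
n=21: →20(W), 17(W), 16(W), 15(W) — all W, so L
n=22: →21(L), so W
From 22, the L positions reachable in one move are: 21.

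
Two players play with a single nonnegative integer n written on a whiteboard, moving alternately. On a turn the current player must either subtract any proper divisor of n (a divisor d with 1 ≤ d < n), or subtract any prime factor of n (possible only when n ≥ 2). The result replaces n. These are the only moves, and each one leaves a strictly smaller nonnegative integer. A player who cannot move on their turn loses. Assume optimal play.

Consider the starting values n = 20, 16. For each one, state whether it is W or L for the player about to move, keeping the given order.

Classify positions by backward induction: terminal positions (no move available) are L. From any other position, the mover wins iff some move reaches an L.
n=0: no move → L
n=1: no move → L
n=2: W (go to 0, an L position)
n=3: W (go to 0, an L position)
n=4: L (options 2(W), 3(W) are all W)
n=5: W (go to 0, an L position)
n=6: W (go to 4, an L position)
n=7: W (go to 0, an L position)
n=8: W (go to 4, an L position)
n=9: L (options 6(W), 8(W) are all W)
n=10: W (go to 9, an L position)
n=11: W (go to 0, an L position)
n=12: W (go to 9, an L position)
n=13: W (go to 0, an L position)
n=14: L (options 7(W), 12(W), 13(W) are all W)
n=15: W (go to 14, an L position)
n=16: W (go to 14, an L position)
n=17: W (go to 0, an L position)
n=18: W (go to 9, an L position)
n=19: W (go to 0, an L position)
n=20: L (options 10(W), 15(W), 16(W), 18(W), 19(W) are all W)

20: L, 16: W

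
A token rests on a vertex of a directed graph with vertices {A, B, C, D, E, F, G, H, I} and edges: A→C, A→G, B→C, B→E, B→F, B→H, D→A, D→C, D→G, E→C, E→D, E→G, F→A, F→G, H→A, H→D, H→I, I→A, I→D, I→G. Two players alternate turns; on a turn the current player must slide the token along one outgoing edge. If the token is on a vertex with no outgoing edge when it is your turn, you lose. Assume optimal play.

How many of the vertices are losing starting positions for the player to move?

Classify positions by backward induction: terminal positions (no move available) are L. From any other position, the mover wins iff some move reaches an L.
Every edge goes from a vertex to one that appears earlier in the order C, G, A, D, I, E, H, F, B, so processing vertices in that order labels each vertex after all of its successors.
C: no outgoing edge → L
G: no outgoing edge → L
A: W (go to G, an L position)
D: W (go to G, an L position)
I: W (go to G, an L position)
E: W (go to G, an L position)
H: L (options I(W), D(W), A(W) are all W)
F: W (go to G, an L position)
B: W (go to H, an L position)
The L vertices are C, G, H; that is 3 in all.

3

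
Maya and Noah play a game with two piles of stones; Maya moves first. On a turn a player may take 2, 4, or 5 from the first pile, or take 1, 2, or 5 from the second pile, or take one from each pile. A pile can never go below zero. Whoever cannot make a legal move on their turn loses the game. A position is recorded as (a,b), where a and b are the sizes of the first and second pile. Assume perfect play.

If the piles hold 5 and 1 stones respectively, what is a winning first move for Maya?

Move to (3,1).

Build the W/L table. Terminal = L. A non-terminal position is W if it has a move to some L; otherwise it is L.
No move ever increases a pile, so every position that can arise here has a ≤ 5 and b ≤ 1; it is enough to label the cells with 0 ≤ a ≤ 5 and 0 ≤ b ≤ 1.
Every move lowers a or b (never raises either), so fill the grid row by row in increasing a, and left to right within a row: each cell's successors are then already labelled.
      b=0  b=1
a=0:    L    W
a=1:    L    W
a=2:    W    W
a=3:    W    L
a=4:    W    L
a=5:    W    W
Cells with no legal move (terminal, hence L): (0,0), (1,0).
The remaining L cells, each justified by listing all of its moves:
(3,1): L (options (1,1)(W), (3,0)(W), (2,0)(W) are all W)
(4,1): L (options (2,1)(W), (0,1)(W), (4,0)(W), (3,0)(W) are all W)
Every other cell has at least one move into one of the L cells above, so it is W.
From (5,1), the L positions reachable in one move are: (3,1).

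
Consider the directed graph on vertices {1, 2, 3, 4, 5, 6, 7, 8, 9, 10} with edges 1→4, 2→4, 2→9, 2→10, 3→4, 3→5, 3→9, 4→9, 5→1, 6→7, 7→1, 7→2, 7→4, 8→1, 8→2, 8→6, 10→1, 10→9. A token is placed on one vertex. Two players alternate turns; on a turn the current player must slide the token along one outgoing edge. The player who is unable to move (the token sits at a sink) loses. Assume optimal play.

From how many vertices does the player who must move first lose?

Label each position W (a win for the player to move) or L (a loss). A position with no legal move is L; any other position is W exactly when some move reaches an L, and L when every move reaches a W.
Every edge goes from a vertex to one that appears earlier in the order 9, 4, 1, 10, 2, 7, 5, 6, 3, 8, so processing vertices in that order labels each vertex after all of its successors.
9: no outgoing edge → L
4: can move to 9, which is L ⇒ W
1: the only move is to 4(W), a W ⇒ L
10: can move to 1, which is L ⇒ W
2: can move to 9, which is L ⇒ W
7: can move to 1, which is L ⇒ W
5: can move to 1, which is L ⇒ W
6: the only move is to 7(W), a W ⇒ L
3: can move to 9, which is L ⇒ W
8: can move to 6, which is L ⇒ W
The L vertices are 1, 6, 9; that is 3 in all.

3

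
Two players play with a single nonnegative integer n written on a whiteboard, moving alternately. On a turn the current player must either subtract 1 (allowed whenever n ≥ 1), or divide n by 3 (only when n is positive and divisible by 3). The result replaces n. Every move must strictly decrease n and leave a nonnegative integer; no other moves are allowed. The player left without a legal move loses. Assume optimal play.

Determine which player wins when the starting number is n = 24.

The second player wins.

Classify positions by backward induction: terminal positions (no move available) are L. From any other position, the mover wins iff some move reaches an L.
n=0: no move → L
n=1: can move to 0, which is L ⇒ W
n=2: the only move is to 1(W), a W ⇒ L
n=3: can move to 2, which is L ⇒ W
n=4: the only move is to 3(W), a W ⇒ L
n=5: can move to 4, which is L ⇒ W
n=6: can move to 2, which is L ⇒ W
n=7: the only move is to 6(W), a W ⇒ L
n=8: can move to 7, which is L ⇒ W
n=9: moves to 3(W), 8(W); every one is W ⇒ L
n=10: can move to 9, which is L ⇒ W
n=11: the only move is to 10(W), a W ⇒ L
n=12: can move to 4, which is L ⇒ W
n=13: the only move is to 12(W), a W ⇒ L
n=14: can move to 13, which is L ⇒ W
n=15: moves to 5(W), 14(W); every one is W ⇒ L
n=16: can move to 15, which is L ⇒ W
n=17: the only move is to 16(W), a W ⇒ L
n=18: can move to 17, which is L ⇒ W
n=19: the only move is to 18(W), a W ⇒ L
n=20: can move to 19, which is L ⇒ W
n=21: can move to 7, which is L ⇒ W
n=22: the only move is to 21(W), a W ⇒ L
n=23: can move to 22, which is L ⇒ W
n=24: moves to 8(W), 23(W); every one is W ⇒ L
The starting position 24 is L: whatever the player to move does, the opponent receives a W position.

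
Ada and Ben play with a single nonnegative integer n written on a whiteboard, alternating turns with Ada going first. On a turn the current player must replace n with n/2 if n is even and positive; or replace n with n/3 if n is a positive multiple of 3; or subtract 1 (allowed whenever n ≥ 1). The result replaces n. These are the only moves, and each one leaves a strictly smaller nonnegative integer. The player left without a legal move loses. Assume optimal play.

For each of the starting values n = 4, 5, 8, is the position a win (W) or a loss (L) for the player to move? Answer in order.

Label each position W (a win for the player to move) or L (a loss). A position with no legal move is L; any other position is W exactly when some move reaches an L, and L when every move reaches a W.
n=0: no move → L
n=1: W (go to 0, an L position)
n=2: L (sole option 1(W) is W)
n=3: W (go to 2, an L position)
n=4: W (go to 2, an L position)
n=5: L (sole option 4(W) is W)
n=6: W (go to 2, an L position)
n=7: L (sole option 6(W) is W)
n=8: W (go to 7, an L position)

4: W, 5: L, 8: W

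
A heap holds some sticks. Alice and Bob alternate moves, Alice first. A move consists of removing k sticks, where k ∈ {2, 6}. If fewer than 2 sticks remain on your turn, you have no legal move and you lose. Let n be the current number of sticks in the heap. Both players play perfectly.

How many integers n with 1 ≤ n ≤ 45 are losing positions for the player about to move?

Compute win/loss labels from the base case upward. A position with no move is L. Any other position is W if it can reach an L in one move, else L.
n=0: no move → L
n=1: no move → L
n=2: W (go to 0, an L position)
n=3: W (go to 1, an L position)
n=4: L (sole option 2(W) is W)
n=5: L (sole option 3(W) is W)
n=6: W (go to 4, an L position)
n=7: W (go to 5, an L position)
n=8: L (options 6(W), 2(W) are all W)
n=9: L (options 7(W), 3(W) are all W)
n=10: W (go to 8, an L position)
n=11: W (go to 9, an L position)
n=12: L (options 10(W), 6(W) are all W)
n=13: L (options 11(W), 7(W) are all W)
n=14: W (go to 12, an L position)
n=15: W (go to 13, an L position)
n=16: L (options 14(W), 10(W) are all W)
n=17: L (options 15(W), 11(W) are all W)
n=18: W (go to 16, an L position)
n=19: W (go to 17, an L position)
n=20: L (options 18(W), 14(W) are all W)
n=21: L (options 19(W), 15(W) are all W)
n=22: W (go to 20, an L position)
n=23: W (go to 21, an L position)
n=24: L (options 22(W), 18(W) are all W)
n=25: L (options 23(W), 19(W) are all W)
n=26: W (go to 24, an L position)
n=27: W (go to 25, an L position)
n=28: L (options 26(W), 22(W) are all W)
n=29: L (options 27(W), 23(W) are all W)
n=30: W (go to 28, an L position)
n=31: W (go to 29, an L position)
n=32: L (options 30(W), 26(W) are all W)
n=33: L (options 31(W), 27(W) are all W)
n=34: W (go to 32, an L position)
n=35: W (go to 33, an L position)
n=36: L (options 34(W), 30(W) are all W)
n=37: L (options 35(W), 31(W) are all W)
n=38: W (go to 36, an L position)
n=39: W (go to 37, an L position)
n=40: L (options 38(W), 34(W) are all W)
n=41: L (options 39(W), 35(W) are all W)
n=42: W (go to 40, an L position)
n=43: W (go to 41, an L position)
n=44: L (options 42(W), 38(W) are all W)
n=45: L (options 43(W), 39(W) are all W)
L entries with 1 ≤ n ≤ 45 (n=0 is outside the asked range and is not counted): n = 1, 4, 5, 8, 9, 12, 13, 16, 17, 20, 21, 24, 25, 28, 29, 32, 33, 36, 37, 40, 41, 44, 45; that makes 23.

23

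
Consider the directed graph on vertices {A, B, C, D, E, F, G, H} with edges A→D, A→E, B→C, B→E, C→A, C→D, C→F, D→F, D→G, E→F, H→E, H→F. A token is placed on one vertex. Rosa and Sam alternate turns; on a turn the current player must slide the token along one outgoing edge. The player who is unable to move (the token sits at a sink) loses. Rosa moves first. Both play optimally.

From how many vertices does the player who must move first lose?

4

Positions with no move are L. A position that does have a move is losing for the player to move precisely when every available move leads to a winning position for the opponent. Fill in the labels:
Every edge goes from a vertex to one that appears earlier in the order G, F, D, E, A, C, H, B, so processing vertices in that order labels each vertex after all of its successors.
G: no outgoing edge → L
F: no outgoing edge → L
D: reaches L-position F → W
E: reaches L-position F → W
A: only reaches E(W), D(W), all W → L
C: reaches L-position A → W
H: reaches L-position F → W
B: only reaches C(W), E(W), all W → L
The L vertices are A, B, F, G; that is 4 in all.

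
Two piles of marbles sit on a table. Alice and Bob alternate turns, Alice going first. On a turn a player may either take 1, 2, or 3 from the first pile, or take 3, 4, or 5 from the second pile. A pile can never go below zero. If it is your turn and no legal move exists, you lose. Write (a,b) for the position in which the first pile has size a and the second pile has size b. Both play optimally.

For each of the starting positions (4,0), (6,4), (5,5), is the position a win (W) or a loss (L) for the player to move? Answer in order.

Build the W/L table. Terminal = L. A non-terminal position is W if it has a move to some L; otherwise it is L.
No move ever increases a pile, so every position that can arise here has a ≤ 6 and b ≤ 5; it is enough to label the cells with 0 ≤ a ≤ 6 and 0 ≤ b ≤ 5.
Every move lowers a or b (never raises either), so fill the grid row by row in increasing a, and left to right within a row: each cell's successors are then already labelled.
      b=0  b=1  b=2  b=3  b=4  b=5
a=0:    L    L    L    W    W    W
a=1:    W    W    W    L    L    L
a=2:    W    W    W    W    W    W
a=3:    W    W    W    W    W    W
a=4:    L    L    L    W    W    W
a=5:    W    W    W    L    L    L
a=6:    W    W    W    W    W    W
Cells with no legal move (terminal, hence L): (0,0), (0,1), (0,2).
The remaining L cells, each justified by listing all of its moves:
(1,3): only reaches (0,3)(W), (1,0)(W), all W → L
(1,4): only reaches (0,4)(W), (1,1)(W), (1,0)(W), all W → L
(1,5): only reaches (0,5)(W), (1,2)(W), (1,1)(W), (1,0)(W), all W → L
(4,0): only reaches (3,0)(W), (2,0)(W), (1,0)(W), all W → L
(4,1): only reaches (3,1)(W), (2,1)(W), (1,1)(W), all W → L
(4,2): only reaches (3,2)(W), (2,2)(W), (1,2)(W), all W → L
(5,3): only reaches (4,3)(W), (3,3)(W), (2,3)(W), (5,0)(W), all W → L
(5,4): only reaches (4,4)(W), (3,4)(W), (2,4)(W), (5,1)(W), (5,0)(W), all W → L
(5,5): only reaches (4,5)(W), (3,5)(W), (2,5)(W), (5,2)(W), (5,1)(W), (5,0)(W), all W → L
Every other cell has at least one move into one of the L cells above, so it is W.
(4,0): one of the L cells justified above, so L
(6,4): the move to (5,4) reaches an L cell, so W
(5,5): one of the L cells justified above, so L

(4,0): L, (6,4): W, (5,5): L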